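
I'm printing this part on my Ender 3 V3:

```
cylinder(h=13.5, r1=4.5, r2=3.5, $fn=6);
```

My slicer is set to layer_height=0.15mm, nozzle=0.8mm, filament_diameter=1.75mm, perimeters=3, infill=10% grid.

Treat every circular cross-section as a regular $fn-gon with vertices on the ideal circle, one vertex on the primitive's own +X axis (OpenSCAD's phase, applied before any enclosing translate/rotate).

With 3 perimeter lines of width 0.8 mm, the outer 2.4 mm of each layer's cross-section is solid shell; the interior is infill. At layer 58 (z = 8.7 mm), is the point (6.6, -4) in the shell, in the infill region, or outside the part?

outside

At z = 8.7 mm: the cone contributes a regular 6-gon of circumradius 3.856 (interpolated between r1=4.5 and r2=3.5 at t=0.644). Overall, the cross-section is a single solid region. The nearest boundary edge runs (1.93, -3.34)→(3.86, 0.00); distance from the point to it = 4.38 mm. The point is not inside any of the regions above, so it lies outside the cross-section (4.38 mm from the nearest boundary).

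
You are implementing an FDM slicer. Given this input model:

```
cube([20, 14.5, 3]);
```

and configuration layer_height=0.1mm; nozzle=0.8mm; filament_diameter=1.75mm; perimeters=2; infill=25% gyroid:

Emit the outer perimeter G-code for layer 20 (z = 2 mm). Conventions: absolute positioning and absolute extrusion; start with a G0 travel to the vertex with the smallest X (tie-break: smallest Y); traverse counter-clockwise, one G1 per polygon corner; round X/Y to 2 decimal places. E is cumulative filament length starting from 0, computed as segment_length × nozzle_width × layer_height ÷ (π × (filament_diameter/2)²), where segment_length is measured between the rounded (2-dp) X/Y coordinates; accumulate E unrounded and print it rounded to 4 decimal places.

G0 X0.00 Y0.00 Z2.00
G1 X20.00 Y0.00 E0.6652
G1 X20.00 Y14.50 E1.1475
G1 X0.00 Y14.50 E1.8127
G1 X0.00 Y0.00 E2.2949

At z = 2 mm: the cube (footprint 20×14.5) is included at this height. The outline is a single polygon with 4 vertices. Extrusion per mm of travel: 0.8 × 0.1 / (π × 0.875²) = 0.033260. Accumulating E over each segment gives final E = 2.2949.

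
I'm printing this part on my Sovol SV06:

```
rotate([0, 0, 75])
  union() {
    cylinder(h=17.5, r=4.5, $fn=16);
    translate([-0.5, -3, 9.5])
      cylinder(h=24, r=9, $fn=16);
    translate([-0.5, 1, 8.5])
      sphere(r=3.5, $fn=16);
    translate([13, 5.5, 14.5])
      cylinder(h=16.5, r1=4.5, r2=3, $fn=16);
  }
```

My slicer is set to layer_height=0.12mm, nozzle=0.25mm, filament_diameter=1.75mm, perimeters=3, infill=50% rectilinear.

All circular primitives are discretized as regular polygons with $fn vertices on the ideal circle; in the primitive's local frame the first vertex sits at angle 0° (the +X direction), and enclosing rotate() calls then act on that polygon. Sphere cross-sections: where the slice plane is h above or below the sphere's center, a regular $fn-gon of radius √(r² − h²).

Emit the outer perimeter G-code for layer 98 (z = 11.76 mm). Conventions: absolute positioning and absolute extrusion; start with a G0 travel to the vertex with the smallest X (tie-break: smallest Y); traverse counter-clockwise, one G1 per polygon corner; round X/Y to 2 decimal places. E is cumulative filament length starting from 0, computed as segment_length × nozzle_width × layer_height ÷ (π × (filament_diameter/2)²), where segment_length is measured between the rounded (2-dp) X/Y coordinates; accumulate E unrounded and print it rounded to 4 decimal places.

At z = 11.76 mm: the r=4.5 cylinder gives a regular 16-gon of circumradius 4.5 (constant along its height); the r=9 cylinder at (-0.5, -3) contributes a regular 16-gon of circumradius 9; the r=3.5 sphere at (-0.5, 1) contributes a regular 16-gon of circumradius √(3.5²−3.26²) = 1.274; the cone at (13, 5.5) is absent (z outside [14.5, 31]); Merging all regions: the regions partially overlap (shared area 66.96 mm²), so overlapping operands fuse into one piece — 1 connected region; (rotated 75° about Z; rotation is an isometry so areas/perimeters/island counts are preserved). The outline is a single polygon with 16 vertices. Extrusion per mm of travel: 0.25 × 0.12 / (π × 0.875²) = 0.012473. Accumulating E over each segment gives final E = 0.7006.

G0 X-6.15 Y-2.43 Z11.76
G1 X-5.03 Y-5.76 E0.0438
G1 X-2.71 Y-8.40 E0.0877
G1 X0.44 Y-9.95 E0.1314
G1 X3.94 Y-10.18 E0.1752
G1 X7.27 Y-9.05 E0.2191
G1 X9.91 Y-6.74 E0.2628
G1 X11.46 Y-3.59 E0.3066
G1 X11.69 Y-0.08 E0.3505
G1 X10.56 Y3.24 E0.3942
G1 X8.25 Y5.88 E0.4380
G1 X5.10 Y7.43 E0.4817
G1 X1.59 Y7.66 E0.5256
G1 X-1.73 Y6.53 E0.5694
G1 X-4.37 Y4.22 E0.6131
G1 X-5.92 Y1.07 E0.6569
G1 X-6.15 Y-2.43 E0.7006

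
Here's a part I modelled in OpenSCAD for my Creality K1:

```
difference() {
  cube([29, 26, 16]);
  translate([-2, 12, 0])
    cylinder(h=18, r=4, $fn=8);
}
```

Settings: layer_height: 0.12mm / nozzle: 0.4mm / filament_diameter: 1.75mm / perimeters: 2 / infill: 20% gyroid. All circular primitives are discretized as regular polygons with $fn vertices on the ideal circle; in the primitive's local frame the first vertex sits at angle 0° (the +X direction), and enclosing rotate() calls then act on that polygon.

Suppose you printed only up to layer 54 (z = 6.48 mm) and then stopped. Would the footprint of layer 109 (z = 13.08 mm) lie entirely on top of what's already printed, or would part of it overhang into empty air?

entirely on top

Compare the two slices. At z = 6.48: the cube is present — its section is the full 29×26 rectangle (area 754.00 mm²); the cylinder at (-2, 12): section is a regular 8-gon, circumradius r=4 (area = (8/2)·4.000²·sin(360°/8) = 45.25 mm²); Taking the first minus the rest: starting from the 29×26 cube (754.00 mm²), the r=4 cylinder at (-2, 12) partially overlaps it — only the 8.28 mm² overlap (of its 45.25 mm²) is removed, clipping the outline — area = 745.72 mm². At z = 13.08: the 29×26 cube contributes its full rectangle (area 754.00 mm²); the cylinder at (-2, 12): section is a regular 8-gon, circumradius r=4 (area = (8/2)·4.000²·sin(360°/8) = 45.25 mm²); Subtracting the remaining from the first: starting from the 29×26 cube (754.00 mm²), the r=4 cylinder at (-2, 12) partially overlaps it — only the 8.28 mm² overlap (of its 45.25 mm²) is removed, clipping the outline — area = 745.72 mm². Checking containment: the cross-section at z = 13.08 is a subset of the cross-section at z = 6.48.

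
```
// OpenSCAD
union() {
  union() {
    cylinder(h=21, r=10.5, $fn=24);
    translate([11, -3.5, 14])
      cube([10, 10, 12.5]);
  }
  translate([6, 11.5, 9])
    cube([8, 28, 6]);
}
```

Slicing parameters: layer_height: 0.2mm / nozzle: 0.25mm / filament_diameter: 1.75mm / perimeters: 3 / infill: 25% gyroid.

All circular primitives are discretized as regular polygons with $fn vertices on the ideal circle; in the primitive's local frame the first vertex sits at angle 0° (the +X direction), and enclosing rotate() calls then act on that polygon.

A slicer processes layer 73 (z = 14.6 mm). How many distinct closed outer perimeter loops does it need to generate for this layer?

3

At z = 14.6 mm: the cylinder: section is a regular 24-gon, circumradius r=10.5; the cube at (11, -3.5) (footprint 10×10) is included at this height; Merging all regions: the 2 present regions are separate (no shared area or edge), so areas and boundary lengths simply add and each stays a separate island — 2 connected regions; the cube at (6, 11.5) is present — its section is the full 8×28 rectangle; Merging all regions: the 2 present regions are separate (no shared area or edge), so areas and boundary lengths simply add and each stays a separate island — 3 connected regions. The result has 3 disconnected regions.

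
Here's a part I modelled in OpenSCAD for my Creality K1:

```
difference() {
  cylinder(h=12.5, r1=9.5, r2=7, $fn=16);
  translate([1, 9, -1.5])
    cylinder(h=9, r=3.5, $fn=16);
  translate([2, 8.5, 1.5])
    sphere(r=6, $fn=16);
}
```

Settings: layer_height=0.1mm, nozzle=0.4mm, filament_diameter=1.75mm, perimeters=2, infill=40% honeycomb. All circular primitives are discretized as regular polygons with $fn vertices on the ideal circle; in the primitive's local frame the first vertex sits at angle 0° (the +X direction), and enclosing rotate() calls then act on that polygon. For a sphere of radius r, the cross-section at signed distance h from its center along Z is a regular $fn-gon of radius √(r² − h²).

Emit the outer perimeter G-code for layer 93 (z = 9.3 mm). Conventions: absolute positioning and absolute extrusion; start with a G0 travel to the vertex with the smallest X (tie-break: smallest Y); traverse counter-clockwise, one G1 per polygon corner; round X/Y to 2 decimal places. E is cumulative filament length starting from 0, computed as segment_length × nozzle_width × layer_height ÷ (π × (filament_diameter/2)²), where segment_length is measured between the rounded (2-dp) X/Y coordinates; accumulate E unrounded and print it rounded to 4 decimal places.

G0 X-7.64 Y0.00 Z9.30
G1 X-7.06 Y-2.92 E0.0495
G1 X-5.40 Y-5.40 E0.0991
G1 X-2.92 Y-7.06 E0.1488
G1 X0.00 Y-7.64 E0.1983
G1 X2.92 Y-7.06 E0.2478
G1 X5.40 Y-5.40 E0.2974
G1 X7.06 Y-2.92 E0.3470
G1 X7.64 Y0.00 E0.3965
G1 X7.06 Y2.92 E0.4461
G1 X5.40 Y5.40 E0.4957
G1 X2.92 Y7.06 E0.5453
G1 X0.00 Y7.64 E0.5948
G1 X-2.92 Y7.06 E0.6443
G1 X-5.40 Y5.40 E0.6940
G1 X-7.06 Y2.92 E0.7436
G1 X-7.64 Y0.00 E0.7931

At z = 9.3 mm: the cone (r1=9.5→r2=7) has section circumradius 7.640 here — a regular 16-gon; the cylinder at (1, 9) does not reach this height (z outside [-1.5, 7.5]); the sphere at (2, 8.5) does not reach this height (|z−center|=7.800 > r=6); After the difference (first − rest): none of the subtracted shapes is present at this height, so the cone is unchanged — 1 connected region. The outline is a single polygon with 16 vertices. Extrusion per mm of travel: 0.4 × 0.1 / (π × 0.875²) = 0.016630. Accumulating E over each segment gives final E = 0.7931.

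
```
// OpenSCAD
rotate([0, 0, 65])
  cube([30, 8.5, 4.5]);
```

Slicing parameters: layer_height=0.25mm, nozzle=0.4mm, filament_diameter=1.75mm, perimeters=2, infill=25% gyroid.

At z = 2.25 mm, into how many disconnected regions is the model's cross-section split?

1

At z = 2.25 mm: the cube is present — its section is the full 30×8.5 rectangle; (rotated 65° about Z; rotation is an isometry so areas/perimeters/island counts are preserved). The result has 1 disconnected region.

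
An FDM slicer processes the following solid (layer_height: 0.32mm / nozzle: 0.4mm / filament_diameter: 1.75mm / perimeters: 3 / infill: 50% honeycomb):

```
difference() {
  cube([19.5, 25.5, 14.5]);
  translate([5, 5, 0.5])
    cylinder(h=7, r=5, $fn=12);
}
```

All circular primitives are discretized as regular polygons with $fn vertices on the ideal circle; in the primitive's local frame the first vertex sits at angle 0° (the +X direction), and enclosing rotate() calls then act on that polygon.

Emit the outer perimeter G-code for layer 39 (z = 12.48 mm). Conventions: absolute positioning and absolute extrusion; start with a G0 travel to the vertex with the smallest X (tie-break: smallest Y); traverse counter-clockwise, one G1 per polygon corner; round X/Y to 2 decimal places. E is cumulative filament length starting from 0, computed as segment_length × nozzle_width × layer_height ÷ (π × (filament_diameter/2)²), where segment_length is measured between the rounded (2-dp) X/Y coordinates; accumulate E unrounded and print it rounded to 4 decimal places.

At z = 12.48 mm: the cube is present — its section is the full 19.5×25.5 rectangle; the cylinder at (5, 5) does not reach this height (z outside [0.5, 7.5]); After the difference (first − rest): none of the subtracted shapes is present at this height, so the 19.5×25.5 cube is unchanged — 1 connected region. The outline is a single polygon with 4 vertices. Extrusion per mm of travel: 0.4 × 0.32 / (π × 0.875²) = 0.053216. Accumulating E over each segment gives final E = 4.7895.

G0 X0.00 Y0.00 Z12.48
G1 X19.50 Y0.00 E1.0377
G1 X19.50 Y25.50 E2.3947
G1 X0.00 Y25.50 E3.4324
G1 X0.00 Y0.00 E4.7895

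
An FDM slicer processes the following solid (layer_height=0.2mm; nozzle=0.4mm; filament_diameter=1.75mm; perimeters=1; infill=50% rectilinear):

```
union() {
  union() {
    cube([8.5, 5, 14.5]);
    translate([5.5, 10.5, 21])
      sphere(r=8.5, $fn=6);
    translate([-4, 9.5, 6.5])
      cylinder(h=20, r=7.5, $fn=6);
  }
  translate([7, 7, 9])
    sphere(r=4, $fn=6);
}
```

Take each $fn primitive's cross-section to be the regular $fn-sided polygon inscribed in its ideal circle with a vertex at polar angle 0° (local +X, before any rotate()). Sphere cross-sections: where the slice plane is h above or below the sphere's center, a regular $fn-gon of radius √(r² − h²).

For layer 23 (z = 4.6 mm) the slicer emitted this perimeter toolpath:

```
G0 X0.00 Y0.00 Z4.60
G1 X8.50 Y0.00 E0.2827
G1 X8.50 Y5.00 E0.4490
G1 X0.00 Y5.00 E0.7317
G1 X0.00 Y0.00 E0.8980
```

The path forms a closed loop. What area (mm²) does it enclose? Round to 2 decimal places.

Apply the shoelace formula to the sequence of (X, Y) vertices; enclosed area = 42.50 mm².

42.50 mm²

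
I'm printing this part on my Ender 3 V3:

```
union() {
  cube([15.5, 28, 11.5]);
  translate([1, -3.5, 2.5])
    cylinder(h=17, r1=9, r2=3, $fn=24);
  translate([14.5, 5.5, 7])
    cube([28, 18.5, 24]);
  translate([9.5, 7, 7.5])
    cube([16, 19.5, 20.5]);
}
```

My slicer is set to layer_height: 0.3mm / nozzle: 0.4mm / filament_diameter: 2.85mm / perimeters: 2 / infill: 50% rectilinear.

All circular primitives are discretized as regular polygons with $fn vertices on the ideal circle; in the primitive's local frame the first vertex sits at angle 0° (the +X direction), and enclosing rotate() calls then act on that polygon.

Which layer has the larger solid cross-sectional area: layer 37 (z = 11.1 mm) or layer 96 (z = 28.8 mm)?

Layer 37 (z = 11.1): the 15.5×28 cube contributes its full rectangle (area 434.00 mm²); the cone at (1, -3.5) (r1=9→r2=3) has section circumradius 5.965 here — a regular 24-gon (area = (24/2)·5.965²·sin(360°/24) = 110.50 mm²); the cube at (14.5, 5.5) is present — its section is the full 28×18.5 rectangle (area 518.00 mm²); the 16×19.5 cube at (9.5, 7) contributes its full rectangle (area 312.00 mm²); Merging all regions: the regions partially overlap — summed areas 1374.50 mm² minus the doubly-counted overlap 316.04 mm² gives 1058.46 mm² — area = 1058.46 mm². So its area = 1058.46 mm². Layer 96 (z = 28.8): the cube is absent (z outside [0, 11.5]); the cone at (1, -3.5) does not reach this height (z outside [2.5, 19.5]); the cube at (14.5, 5.5) (footprint 28×18.5) is included at this height (area 518.00 mm²); the cube at (9.5, 7) does not reach this height (z outside [7.5, 28]); Taking the union: only the 28×18.5 cube at (14.5, 5.5) is present, so the union is just that shape — area = 518.00 mm². So its area = 518.00 mm². Layer 37 is larger (1058.46 vs 518.00 mm²).

layer 37 (z = 11.1 mm)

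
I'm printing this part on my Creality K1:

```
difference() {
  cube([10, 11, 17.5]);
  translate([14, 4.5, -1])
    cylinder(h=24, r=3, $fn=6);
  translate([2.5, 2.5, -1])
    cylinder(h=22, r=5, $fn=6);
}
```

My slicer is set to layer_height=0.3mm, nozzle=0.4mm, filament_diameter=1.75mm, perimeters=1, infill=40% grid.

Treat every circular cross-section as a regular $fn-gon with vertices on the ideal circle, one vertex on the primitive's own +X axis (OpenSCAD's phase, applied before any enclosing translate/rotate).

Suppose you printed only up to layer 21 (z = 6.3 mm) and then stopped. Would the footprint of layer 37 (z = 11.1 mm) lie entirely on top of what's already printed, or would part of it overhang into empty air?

Compare the two slices. At z = 6.3: the 10×11 cube contributes its full rectangle (area 110.00 mm²); the r=3 cylinder at (14, 4.5) contributes a regular 6-gon of circumradius 3 (area = (6/2)·3.000²·sin(360°/6) = 23.38 mm²); the r=5 cylinder at (2.5, 2.5) gives a regular 6-gon of circumradius 5 (constant along its height) (area = (6/2)·5.000²·sin(360°/6) = 64.95 mm²); After the difference (first − rest): starting from the 10×11 cube (110.00 mm²), the r=3 cylinder at (14, 4.5) misses the remaining region (no effect); the r=5 cylinder at (2.5, 2.5) partially overlaps it — only the 44.01 mm² overlap (of its 64.95 mm²) is removed, clipping the outline — area = 65.99 mm². At z = 11.1: the cube (footprint 10×11) is included at this height (area 110.00 mm²); the r=3 cylinder at (14, 4.5) contributes a regular 6-gon of circumradius 3 (area = (6/2)·3.000²·sin(360°/6) = 23.38 mm²); the r=5 cylinder at (2.5, 2.5) contributes a regular 6-gon of circumradius 5 (area = (6/2)·5.000²·sin(360°/6) = 64.95 mm²); Subtracting the remaining from the first: starting from the 10×11 cube (110.00 mm²), the r=3 cylinder at (14, 4.5) misses the remaining region (no effect); the r=5 cylinder at (2.5, 2.5) partially overlaps it — only the 44.01 mm² overlap (of its 64.95 mm²) is removed, clipping the outline — area = 65.99 mm². Checking containment: the cross-section at z = 11.1 is a subset of the cross-section at z = 6.3.

entirely on top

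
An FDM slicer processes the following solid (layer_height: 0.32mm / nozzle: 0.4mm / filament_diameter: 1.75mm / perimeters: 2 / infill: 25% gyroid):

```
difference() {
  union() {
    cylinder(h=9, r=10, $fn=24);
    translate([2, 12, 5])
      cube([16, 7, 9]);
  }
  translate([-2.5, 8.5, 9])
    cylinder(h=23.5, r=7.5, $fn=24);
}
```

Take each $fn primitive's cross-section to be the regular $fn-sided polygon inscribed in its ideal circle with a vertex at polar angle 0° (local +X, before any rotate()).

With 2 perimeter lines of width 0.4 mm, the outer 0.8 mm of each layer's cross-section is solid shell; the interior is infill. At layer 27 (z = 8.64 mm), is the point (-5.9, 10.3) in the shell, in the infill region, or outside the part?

outside

At z = 8.64 mm: the r=10 cylinder contributes a regular 24-gon of circumradius 10; the cube at (2, 12) (footprint 16×7) is included at this height; Merging all regions: the 2 present regions are separate (no shared area or edge), so areas and boundary lengths simply add and each stays a separate island — 2 connected regions; the cylinder at (-2.5, 8.5) is absent (z outside [9, 32.5]); Taking the first minus the rest: none of the subtracted shapes is present at this height, so that combined region is unchanged — 2 connected regions. Overall, the cross-section has 2 separate islands. The nearest boundary edge runs (-7.07, 7.07)→(-5.00, 8.66); distance from the point to it = 1.87 mm. The point is not inside any of the regions above, so it lies outside the cross-section (1.87 mm from the nearest boundary).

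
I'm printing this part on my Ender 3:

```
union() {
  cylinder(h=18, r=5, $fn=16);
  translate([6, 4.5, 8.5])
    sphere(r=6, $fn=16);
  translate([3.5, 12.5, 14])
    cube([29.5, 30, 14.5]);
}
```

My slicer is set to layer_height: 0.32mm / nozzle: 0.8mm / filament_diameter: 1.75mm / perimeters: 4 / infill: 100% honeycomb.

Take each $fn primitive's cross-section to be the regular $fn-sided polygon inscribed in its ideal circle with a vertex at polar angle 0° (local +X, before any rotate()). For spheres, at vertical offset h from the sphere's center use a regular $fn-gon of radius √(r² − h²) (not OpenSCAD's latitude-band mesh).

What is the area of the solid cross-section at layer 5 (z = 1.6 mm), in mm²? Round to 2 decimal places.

76.54 mm²

At z = 1.6 mm: the cylinder: section is a regular 16-gon, circumradius r=5 (area = (16/2)·5.000²·sin(360°/16) = 76.54 mm²); the sphere at (6, 4.5) is absent (|z−center|=6.900 > r=6); the cube at (3.5, 12.5) is absent (z outside [14, 28.5]); Taking the union: only the r=5 cylinder is present, so the union is just that shape — area = 76.54 mm². Overall, the cross-section is a single solid region. Net area = 76.54 mm².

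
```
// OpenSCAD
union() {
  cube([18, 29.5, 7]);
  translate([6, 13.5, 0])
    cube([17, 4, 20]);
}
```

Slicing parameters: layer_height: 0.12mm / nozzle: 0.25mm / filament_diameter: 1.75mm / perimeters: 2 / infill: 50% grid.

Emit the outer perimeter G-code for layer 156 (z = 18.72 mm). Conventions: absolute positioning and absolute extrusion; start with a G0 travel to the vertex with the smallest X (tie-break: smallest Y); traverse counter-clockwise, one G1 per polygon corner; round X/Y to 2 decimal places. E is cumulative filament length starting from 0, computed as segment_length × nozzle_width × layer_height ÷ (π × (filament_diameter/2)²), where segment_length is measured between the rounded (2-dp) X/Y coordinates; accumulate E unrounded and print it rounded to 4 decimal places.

At z = 18.72 mm: the cube is absent (z outside [0, 7]); the cube at (6, 13.5) is present — its section is the full 17×4 rectangle; Taking the union: only the 17×4 cube at (6, 13.5) is present, so the union is just that shape — 1 connected region. The outline is a single polygon with 4 vertices. Extrusion per mm of travel: 0.25 × 0.12 / (π × 0.875²) = 0.012473. Accumulating E over each segment gives final E = 0.5238.

G0 X6.00 Y13.50 Z18.72
G1 X23.00 Y13.50 E0.2120
G1 X23.00 Y17.50 E0.2619
G1 X6.00 Y17.50 E0.4740
G1 X6.00 Y13.50 E0.5238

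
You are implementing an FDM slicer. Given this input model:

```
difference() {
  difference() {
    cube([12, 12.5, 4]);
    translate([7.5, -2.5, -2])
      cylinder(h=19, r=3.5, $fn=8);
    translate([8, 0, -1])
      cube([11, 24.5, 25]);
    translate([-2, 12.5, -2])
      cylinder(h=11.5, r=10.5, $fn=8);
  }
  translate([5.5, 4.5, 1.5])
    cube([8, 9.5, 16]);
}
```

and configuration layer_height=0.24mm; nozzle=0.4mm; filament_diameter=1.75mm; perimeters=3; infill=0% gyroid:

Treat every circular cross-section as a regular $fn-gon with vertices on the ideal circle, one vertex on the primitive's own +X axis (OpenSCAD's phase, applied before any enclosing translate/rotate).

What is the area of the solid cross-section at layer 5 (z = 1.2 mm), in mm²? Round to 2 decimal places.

At z = 1.2 mm: the cube (footprint 12×12.5) is included at this height (area 150.00 mm²); the r=3.5 cylinder at (7.5, -2.5) gives a regular 8-gon of circumradius 3.5 (constant along its height) (area = (8/2)·3.500²·sin(360°/8) = 34.65 mm²); the 11×24.5 cube at (8, 0) contributes its full rectangle (area 269.50 mm²); the cylinder at (-2, 12.5): section is a regular 8-gon, circumradius r=10.5 (area = (8/2)·10.500²·sin(360°/8) = 311.83 mm²); After the difference (first − rest): starting from the 12×12.5 cube (150.00 mm²), the r=3.5 cylinder at (7.5, -2.5) partially overlaps it — only the 2.41 mm² overlap (of its 34.65 mm²) is removed, clipping the outline; the 11×24.5 cube at (8, 0) partially overlaps it — only the 49.24 mm² overlap (of its 269.50 mm²) is removed, clipping the outline; the r=10.5 cylinder at (-2, 12.5) partially overlaps it — only the 57.49 mm² overlap (of its 311.83 mm²) is removed, clipping the outline — area = 40.86 mm²; the cube at (5.5, 4.5) is absent (z outside [1.5, 17.5]); Taking the first minus the rest: none of the subtracted shapes is present at this height, so the result so far is unchanged — area = 40.86 mm². Overall, the cross-section is a single solid region. Net area = 40.86 mm².

40.86 mm²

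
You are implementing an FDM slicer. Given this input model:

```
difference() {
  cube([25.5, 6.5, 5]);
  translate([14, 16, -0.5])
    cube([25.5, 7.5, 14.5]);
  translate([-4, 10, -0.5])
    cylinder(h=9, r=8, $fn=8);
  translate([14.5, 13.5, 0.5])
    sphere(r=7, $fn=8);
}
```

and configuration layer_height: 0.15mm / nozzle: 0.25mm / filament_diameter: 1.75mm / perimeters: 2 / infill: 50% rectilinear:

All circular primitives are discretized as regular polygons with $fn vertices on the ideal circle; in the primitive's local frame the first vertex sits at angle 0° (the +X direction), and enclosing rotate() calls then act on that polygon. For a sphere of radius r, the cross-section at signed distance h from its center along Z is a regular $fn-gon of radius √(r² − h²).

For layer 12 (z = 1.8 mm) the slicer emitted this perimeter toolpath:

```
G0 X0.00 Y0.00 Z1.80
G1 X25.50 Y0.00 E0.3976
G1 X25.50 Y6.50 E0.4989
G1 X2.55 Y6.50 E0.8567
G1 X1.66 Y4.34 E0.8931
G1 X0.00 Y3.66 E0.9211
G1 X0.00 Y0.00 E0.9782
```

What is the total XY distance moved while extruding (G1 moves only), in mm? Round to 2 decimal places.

Sum the Euclidean lengths of each G1 segment: total = 62.74 mm.

62.74 mm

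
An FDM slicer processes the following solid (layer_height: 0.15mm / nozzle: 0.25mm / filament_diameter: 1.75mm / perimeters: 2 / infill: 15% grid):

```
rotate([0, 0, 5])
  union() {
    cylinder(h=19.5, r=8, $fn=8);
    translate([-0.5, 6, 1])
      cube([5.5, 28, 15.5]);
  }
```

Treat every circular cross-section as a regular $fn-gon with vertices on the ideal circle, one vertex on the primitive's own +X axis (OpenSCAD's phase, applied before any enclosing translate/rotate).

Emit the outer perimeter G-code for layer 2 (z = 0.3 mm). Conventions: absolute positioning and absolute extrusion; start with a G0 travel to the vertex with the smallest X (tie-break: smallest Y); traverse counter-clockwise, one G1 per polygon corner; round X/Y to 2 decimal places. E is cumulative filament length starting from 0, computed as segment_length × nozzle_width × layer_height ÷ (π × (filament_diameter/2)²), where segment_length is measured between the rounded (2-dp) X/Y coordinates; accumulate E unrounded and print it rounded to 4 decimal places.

G0 X-7.97 Y-0.70 Z0.30
G1 X-5.14 Y-6.13 E0.0955
G1 X0.70 Y-7.97 E0.1909
G1 X6.13 Y-5.14 E0.2864
G1 X7.97 Y0.70 E0.3819
G1 X5.14 Y6.13 E0.4773
G1 X-0.70 Y7.97 E0.5728
G1 X-6.13 Y5.14 E0.6682
G1 X-7.97 Y-0.70 E0.7637

At z = 0.3 mm: the r=8 cylinder contributes a regular 8-gon of circumradius 8; the cube at (-0.5, 6) does not reach this height (z outside [1, 16.5]); Merging all regions: only the r=8 cylinder is present, so the union is just that shape — 1 connected region; (whole slice rotated 5° about Z — lengths, areas and connectivity unchanged). The outline is a single polygon with 8 vertices. Extrusion per mm of travel: 0.25 × 0.15 / (π × 0.875²) = 0.015591. Accumulating E over each segment gives final E = 0.7637.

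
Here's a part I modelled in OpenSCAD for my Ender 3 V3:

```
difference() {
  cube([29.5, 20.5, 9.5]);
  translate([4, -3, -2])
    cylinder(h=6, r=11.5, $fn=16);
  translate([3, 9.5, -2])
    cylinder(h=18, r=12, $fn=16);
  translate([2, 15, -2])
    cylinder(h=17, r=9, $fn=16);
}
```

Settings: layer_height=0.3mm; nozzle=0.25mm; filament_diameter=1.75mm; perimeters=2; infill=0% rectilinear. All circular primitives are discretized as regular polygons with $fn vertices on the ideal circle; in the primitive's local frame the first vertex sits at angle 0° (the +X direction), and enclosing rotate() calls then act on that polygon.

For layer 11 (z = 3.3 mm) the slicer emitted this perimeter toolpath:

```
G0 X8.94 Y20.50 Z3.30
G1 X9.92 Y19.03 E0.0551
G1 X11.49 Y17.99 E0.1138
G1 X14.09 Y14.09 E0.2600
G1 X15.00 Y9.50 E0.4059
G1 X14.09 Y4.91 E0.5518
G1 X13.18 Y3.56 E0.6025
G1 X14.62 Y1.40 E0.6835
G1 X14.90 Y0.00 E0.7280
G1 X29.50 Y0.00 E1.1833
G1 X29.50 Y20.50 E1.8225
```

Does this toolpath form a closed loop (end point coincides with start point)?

no

Start point (G0): (8.94, 20.50). End point (last G1): the path does not return to the start — open.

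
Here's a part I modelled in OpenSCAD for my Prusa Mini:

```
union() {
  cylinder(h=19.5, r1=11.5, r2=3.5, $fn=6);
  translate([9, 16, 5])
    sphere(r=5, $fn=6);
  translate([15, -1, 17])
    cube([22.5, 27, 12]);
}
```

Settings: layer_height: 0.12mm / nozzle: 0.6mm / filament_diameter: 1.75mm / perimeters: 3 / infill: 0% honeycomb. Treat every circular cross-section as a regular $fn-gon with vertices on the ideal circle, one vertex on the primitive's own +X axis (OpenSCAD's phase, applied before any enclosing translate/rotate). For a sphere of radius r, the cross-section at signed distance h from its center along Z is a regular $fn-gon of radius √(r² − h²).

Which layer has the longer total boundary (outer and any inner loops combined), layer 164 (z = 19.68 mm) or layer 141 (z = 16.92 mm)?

Layer 164 (z = 19.68): the cone does not reach this height (z outside [0, 19.5]); the sphere at (9, 16) is absent (|z−center|=14.680 > r=5); the 22.5×27 cube at (15, -1) contributes its full rectangle (perimeter 99.00 mm); Merging all regions: only the 22.5×27 cube at (15, -1) is present, so the union is just that shape — boundary = 99.00 mm. So its perimeter = 99.00 mm. Layer 141 (z = 16.92): the cone (r1=11.5→r2=3.5) has section circumradius 4.558 here — a regular 6-gon (perimeter = 2·6·4.558·sin(180°/6) = 27.35 mm); the sphere at (9, 16) is not intersected at this z (|z−center|=11.920 > r=5); the cube at (15, -1) does not reach this height (z outside [17, 29]); Merging all regions: only the cone is present, so the union is just that shape — boundary = 27.35 mm. So its perimeter = 27.35 mm. Layer 164 is larger (99.00 vs 27.35 mm).

layer 164 (z = 19.68 mm)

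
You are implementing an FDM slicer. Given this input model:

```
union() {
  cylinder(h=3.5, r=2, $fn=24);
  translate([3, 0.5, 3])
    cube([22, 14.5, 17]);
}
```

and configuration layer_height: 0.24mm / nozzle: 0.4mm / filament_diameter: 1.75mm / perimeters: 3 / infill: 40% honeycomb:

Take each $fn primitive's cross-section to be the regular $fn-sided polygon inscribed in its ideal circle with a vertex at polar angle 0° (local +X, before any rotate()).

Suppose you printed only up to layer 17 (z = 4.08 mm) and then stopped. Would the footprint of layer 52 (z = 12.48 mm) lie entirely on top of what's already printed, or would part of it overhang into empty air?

entirely on top

Compare the two slices. At z = 4.08: the cylinder is not intersected at this z (z outside [0, 3.5]); the 22×14.5 cube at (3, 0.5) contributes its full rectangle (area 319.00 mm²); Taking the union: only the 22×14.5 cube at (3, 0.5) is present, so the union is just that shape — area = 319.00 mm². At z = 12.48: the cylinder does not reach this height (z outside [0, 3.5]); the cube at (3, 0.5) (footprint 22×14.5) is included at this height (area 319.00 mm²); Merging all regions: only the 22×14.5 cube at (3, 0.5) is present, so the union is just that shape — area = 319.00 mm². Checking containment: the cross-section at z = 12.48 is a subset of the cross-section at z = 4.08.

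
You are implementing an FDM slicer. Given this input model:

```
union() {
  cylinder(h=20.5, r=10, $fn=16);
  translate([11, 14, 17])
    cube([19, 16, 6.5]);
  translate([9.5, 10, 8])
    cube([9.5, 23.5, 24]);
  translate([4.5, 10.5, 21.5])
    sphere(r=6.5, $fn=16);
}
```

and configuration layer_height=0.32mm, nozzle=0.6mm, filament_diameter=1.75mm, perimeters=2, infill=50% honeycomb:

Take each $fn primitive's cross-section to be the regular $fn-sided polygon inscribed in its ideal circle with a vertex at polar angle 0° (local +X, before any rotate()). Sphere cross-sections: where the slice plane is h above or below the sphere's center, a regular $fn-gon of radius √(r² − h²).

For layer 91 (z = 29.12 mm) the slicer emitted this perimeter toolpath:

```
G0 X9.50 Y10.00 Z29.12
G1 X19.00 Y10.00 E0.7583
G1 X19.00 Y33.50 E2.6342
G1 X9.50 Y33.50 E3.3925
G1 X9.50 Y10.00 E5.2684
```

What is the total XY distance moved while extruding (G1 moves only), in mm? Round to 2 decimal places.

Sum the Euclidean lengths of each G1 segment: total = 66.00 mm.

66.00 mm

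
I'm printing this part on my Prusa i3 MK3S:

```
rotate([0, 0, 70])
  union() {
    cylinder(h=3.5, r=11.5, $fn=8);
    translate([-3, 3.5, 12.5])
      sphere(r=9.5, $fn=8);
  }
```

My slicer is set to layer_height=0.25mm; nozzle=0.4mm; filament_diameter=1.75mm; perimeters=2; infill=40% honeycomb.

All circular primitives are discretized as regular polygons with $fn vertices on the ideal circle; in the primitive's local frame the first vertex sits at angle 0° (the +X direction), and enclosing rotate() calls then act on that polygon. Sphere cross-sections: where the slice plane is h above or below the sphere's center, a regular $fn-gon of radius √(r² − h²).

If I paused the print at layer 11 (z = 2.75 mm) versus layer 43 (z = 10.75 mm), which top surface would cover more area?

Layer 11 (z = 2.75): the r=11.5 cylinder gives a regular 8-gon of circumradius 11.5 (constant along its height) (area = (8/2)·11.500²·sin(360°/8) = 374.06 mm²); the sphere at (-3, 3.5) is not intersected at this z (|z−center|=9.750 > r=9.5); Merging all regions: only the r=11.5 cylinder is present, so the union is just that shape — area = 374.06 mm²; (whole slice rotated 70° about Z — lengths, areas and connectivity unchanged). So its area = 374.06 mm². Layer 43 (z = 10.75): the cylinder does not reach this height (z outside [0, 3.5]); the r=9.5 sphere at (-3, 3.5) slices to a regular 8-gon of circumradius 9.337 (√(r²−h²) with h=1.75 from center) (area = (8/2)·9.337²·sin(360°/8) = 246.60 mm²); Taking the union: only the r=9.5 sphere at (-3, 3.5) is present, so the union is just that shape — area = 246.60 mm²; (rotated 70° about Z; rotation is an isometry so areas/perimeters/island counts are preserved). So its area = 246.60 mm². Layer 11 is larger (374.06 vs 246.60 mm²).

layer 11 (z = 2.75 mm)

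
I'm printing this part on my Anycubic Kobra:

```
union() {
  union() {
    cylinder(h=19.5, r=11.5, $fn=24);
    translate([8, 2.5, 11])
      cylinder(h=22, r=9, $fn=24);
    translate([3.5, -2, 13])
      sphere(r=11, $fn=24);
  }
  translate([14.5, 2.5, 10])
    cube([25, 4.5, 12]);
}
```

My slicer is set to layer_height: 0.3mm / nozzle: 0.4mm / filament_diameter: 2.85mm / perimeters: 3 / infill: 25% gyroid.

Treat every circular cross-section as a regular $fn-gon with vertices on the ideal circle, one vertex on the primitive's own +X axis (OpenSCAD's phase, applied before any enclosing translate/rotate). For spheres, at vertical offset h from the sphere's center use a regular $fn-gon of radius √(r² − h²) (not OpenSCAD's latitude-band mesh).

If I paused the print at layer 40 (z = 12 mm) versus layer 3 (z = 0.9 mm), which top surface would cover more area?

layer 40 (z = 12 mm)

Layer 40 (z = 12): the r=11.5 cylinder contributes a regular 24-gon of circumradius 11.5 (area = (24/2)·11.500²·sin(360°/24) = 410.75 mm²); the r=9 cylinder at (8, 2.5) gives a regular 24-gon of circumradius 9 (constant along its height) (area = (24/2)·9.000²·sin(360°/24) = 251.57 mm²); the r=11 sphere at (3.5, -2) contributes a regular 24-gon of circumradius √(11²−1²) = 10.954 (area = (24/2)·10.954²·sin(360°/24) = 372.70 mm²); Taking the union: the regions partially overlap — summed areas 1035.02 mm² minus the doubly-counted overlap 489.74 mm² gives 545.28 mm² — area = 545.28 mm²; the 25×4.5 cube at (14.5, 2.5) contributes its full rectangle (area 112.50 mm²); Taking the union: the regions partially overlap — summed areas 657.78 mm² minus the doubly-counted overlap 9.25 mm² gives 648.53 mm² — area = 648.53 mm². So its area = 648.53 mm². Layer 3 (z = 0.9): the r=11.5 cylinder contributes a regular 24-gon of circumradius 11.5 (area = (24/2)·11.500²·sin(360°/24) = 410.75 mm²); the cylinder at (8, 2.5) is absent (z outside [11, 33]); the sphere at (3.5, -2) does not reach this height (|z−center|=12.100 > r=11); Combining (union): only the r=11.5 cylinder is present, so the union is just that shape — area = 410.75 mm²; the cube at (14.5, 2.5) is not intersected at this z (z outside [10, 22]); Taking the union: only the result so far is present, so the union is just that shape — area = 410.75 mm². So its area = 410.75 mm². Layer 40 is larger (648.53 vs 410.75 mm²).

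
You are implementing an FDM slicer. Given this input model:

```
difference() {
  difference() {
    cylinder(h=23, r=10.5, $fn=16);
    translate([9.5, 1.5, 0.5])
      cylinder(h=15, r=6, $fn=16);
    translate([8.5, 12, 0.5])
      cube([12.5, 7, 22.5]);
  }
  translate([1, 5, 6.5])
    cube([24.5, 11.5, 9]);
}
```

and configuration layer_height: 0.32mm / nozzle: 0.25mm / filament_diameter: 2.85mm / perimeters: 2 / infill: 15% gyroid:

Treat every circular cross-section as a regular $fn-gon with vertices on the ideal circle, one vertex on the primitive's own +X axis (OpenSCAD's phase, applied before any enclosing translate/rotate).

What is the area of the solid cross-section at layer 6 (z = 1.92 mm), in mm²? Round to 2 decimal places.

At z = 1.92 mm: the r=10.5 cylinder gives a regular 16-gon of circumradius 10.5 (constant along its height) (area = (16/2)·10.500²·sin(360°/16) = 337.53 mm²); the r=6 cylinder at (9.5, 1.5) gives a regular 16-gon of circumradius 6 (constant along its height) (area = (16/2)·6.000²·sin(360°/16) = 110.21 mm²); the cube at (8.5, 12) is present — its section is the full 12.5×7 rectangle (area 87.50 mm²); After the difference (first − rest): starting from the r=10.5 cylinder (337.53 mm²), the r=6 cylinder at (9.5, 1.5) partially overlaps it — only the 57.00 mm² overlap (of its 110.21 mm²) is removed, clipping the outline; the 12.5×7 cube at (8.5, 12) misses the remaining region (no effect) — area = 280.53 mm²; the cube at (1, 5) does not reach this height (z outside [6.5, 15.5]); Taking the first minus the rest: none of the subtracted shapes is present at this height, so that combined region is unchanged — area = 280.53 mm². Overall, the cross-section is a single solid region. Net area = 280.53 mm².

280.53 mm²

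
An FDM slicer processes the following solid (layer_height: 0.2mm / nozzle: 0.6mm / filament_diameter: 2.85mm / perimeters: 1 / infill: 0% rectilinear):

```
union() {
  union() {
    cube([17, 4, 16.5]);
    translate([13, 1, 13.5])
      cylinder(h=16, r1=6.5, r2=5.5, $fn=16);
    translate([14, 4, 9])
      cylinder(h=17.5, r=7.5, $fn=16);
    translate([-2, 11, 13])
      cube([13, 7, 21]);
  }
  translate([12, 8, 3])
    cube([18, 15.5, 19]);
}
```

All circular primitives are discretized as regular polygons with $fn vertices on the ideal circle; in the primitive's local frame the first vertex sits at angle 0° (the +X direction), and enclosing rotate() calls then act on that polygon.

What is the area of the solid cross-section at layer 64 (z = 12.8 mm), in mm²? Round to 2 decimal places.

At z = 12.8 mm: the cube (footprint 17×4) is included at this height (area 68.00 mm²); the cone at (13, 1) is not intersected at this z (z outside [13.5, 29.5]); the cylinder at (14, 4): section is a regular 16-gon, circumradius r=7.5 (area = (16/2)·7.500²·sin(360°/16) = 172.21 mm²); the cube at (-2, 11) is absent (z outside [13, 34]); Combining (union): the regions partially overlap — summed areas 240.21 mm² minus the doubly-counted overlap 40.11 mm² gives 200.10 mm² — area = 200.10 mm²; the cube at (12, 8) is present — its section is the full 18×15.5 rectangle (area 279.00 mm²); Merging all regions: the regions partially overlap — summed areas 479.10 mm² minus the doubly-counted overlap 21.54 mm² gives 457.55 mm² — area = 457.55 mm². Overall, the cross-section is a single solid region. Net area = 457.55 mm².

457.55 mm²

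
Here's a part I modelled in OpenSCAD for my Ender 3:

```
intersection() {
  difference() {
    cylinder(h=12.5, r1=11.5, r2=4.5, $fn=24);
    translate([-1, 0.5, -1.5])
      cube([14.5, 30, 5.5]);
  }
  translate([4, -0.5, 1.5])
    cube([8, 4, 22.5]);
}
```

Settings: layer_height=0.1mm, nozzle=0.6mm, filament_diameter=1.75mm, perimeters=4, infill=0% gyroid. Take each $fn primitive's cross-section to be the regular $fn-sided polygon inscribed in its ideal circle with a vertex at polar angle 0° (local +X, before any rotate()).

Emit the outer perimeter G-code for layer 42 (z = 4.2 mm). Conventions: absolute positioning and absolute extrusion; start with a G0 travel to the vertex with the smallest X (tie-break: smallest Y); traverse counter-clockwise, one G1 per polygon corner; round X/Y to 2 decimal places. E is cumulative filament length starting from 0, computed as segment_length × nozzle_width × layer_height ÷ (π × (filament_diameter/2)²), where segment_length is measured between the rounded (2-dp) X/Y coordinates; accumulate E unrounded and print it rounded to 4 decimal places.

G0 X4.00 Y-0.50 Z4.20
G1 X9.08 Y-0.50 E0.1267
G1 X9.15 Y0.00 E0.1393
G1 X8.84 Y2.37 E0.1989
G1 X8.37 Y3.50 E0.2295
G1 X4.00 Y3.50 E0.3385
G1 X4.00 Y-0.50 E0.4383

At z = 4.2 mm: the cone contributes a regular 24-gon of circumradius 9.148 (interpolated between r1=11.5 and r2=4.5 at t=0.336); the cube at (-1, 0.5) does not reach this height (z outside [-1.5, 4]); Taking the first minus the rest: none of the subtracted shapes is present at this height, so the cone is unchanged — 1 connected region; the 8×4 cube at (4, -0.5) contributes its full rectangle; Keeping only the common overlap: the 8×4 cube at (4, -0.5) partially overlaps that combined region; clipping to the common part keeps 19.59 mm² — 1 connected region. The outline is a single polygon with 6 vertices. Extrusion per mm of travel: 0.6 × 0.1 / (π × 0.875²) = 0.024945. Accumulating E over each segment gives final E = 0.4383.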